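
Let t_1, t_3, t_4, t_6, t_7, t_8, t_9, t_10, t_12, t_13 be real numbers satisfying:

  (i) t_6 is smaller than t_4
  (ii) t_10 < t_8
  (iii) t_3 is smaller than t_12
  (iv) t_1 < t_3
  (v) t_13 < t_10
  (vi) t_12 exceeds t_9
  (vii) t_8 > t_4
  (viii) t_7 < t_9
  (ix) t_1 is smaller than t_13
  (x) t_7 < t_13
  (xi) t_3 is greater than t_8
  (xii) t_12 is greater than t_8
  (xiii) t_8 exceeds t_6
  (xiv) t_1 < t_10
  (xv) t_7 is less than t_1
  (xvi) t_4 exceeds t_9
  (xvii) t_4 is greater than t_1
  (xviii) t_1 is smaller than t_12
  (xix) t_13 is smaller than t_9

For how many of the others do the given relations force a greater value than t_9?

4

The elements the relations force above t_9 are t_4, t_8, t_3, t_12 — no chain reaches any other.
That is 4.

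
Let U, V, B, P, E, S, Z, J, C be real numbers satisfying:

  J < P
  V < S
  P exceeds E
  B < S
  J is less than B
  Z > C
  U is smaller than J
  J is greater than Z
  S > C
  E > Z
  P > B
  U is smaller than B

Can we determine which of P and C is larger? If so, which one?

C < Z < J < B < P, by transitivity through Z, J, B.
So P is larger.

P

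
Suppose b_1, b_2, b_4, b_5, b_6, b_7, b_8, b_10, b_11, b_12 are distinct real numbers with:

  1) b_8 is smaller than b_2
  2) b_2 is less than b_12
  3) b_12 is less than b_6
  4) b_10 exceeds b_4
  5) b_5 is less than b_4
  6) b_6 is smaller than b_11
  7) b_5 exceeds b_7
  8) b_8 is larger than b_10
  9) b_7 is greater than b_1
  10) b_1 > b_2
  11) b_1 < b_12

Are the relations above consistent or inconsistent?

Chaining the given relations yields b_7 < b_5 < b_4 < b_10 < b_8 < b_2 < b_1, so b_7 < b_1. But one relation states b_1 < b_7. These cannot both hold.

inconsistent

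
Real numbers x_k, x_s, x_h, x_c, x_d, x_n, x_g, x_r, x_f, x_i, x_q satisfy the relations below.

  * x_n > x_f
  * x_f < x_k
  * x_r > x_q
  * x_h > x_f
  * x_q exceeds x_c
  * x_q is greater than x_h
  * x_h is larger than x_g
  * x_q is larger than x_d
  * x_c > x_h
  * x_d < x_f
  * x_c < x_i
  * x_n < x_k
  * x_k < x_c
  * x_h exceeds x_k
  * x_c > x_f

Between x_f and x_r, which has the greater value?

Following the relations from x_f: x_f < x_n < x_k < x_h < x_c < x_q < x_r.
So x_f < x_r; x_r is the larger of the two.

x_r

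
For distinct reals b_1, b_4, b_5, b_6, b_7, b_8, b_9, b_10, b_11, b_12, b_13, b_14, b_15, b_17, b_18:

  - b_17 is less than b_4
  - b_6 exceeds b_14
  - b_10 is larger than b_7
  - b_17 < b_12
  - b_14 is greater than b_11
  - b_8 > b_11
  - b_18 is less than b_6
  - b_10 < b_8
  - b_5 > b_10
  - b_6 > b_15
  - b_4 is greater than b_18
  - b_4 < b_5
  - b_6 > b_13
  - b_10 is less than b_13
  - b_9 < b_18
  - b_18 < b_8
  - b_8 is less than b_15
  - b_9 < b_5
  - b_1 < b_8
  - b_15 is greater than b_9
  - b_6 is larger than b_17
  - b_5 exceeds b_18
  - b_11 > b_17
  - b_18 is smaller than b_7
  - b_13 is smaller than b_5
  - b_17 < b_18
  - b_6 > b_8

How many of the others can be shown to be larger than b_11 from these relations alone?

4

The elements the relations force above b_11 are b_14, b_8, b_15, b_6 — no chain reaches any other.
That is 4.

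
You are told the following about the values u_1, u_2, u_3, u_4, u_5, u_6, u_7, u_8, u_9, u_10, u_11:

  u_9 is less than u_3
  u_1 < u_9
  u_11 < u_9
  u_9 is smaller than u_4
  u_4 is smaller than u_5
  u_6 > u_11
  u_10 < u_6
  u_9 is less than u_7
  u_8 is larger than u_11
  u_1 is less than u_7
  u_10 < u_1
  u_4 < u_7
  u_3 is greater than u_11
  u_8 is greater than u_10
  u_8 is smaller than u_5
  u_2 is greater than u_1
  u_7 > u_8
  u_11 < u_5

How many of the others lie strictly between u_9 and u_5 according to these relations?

1

The relations place u_9 below u_5. An element lies strictly between them when it is forced above u_9 and also forced below u_5.
Above u_9: {u_4, u_3, u_7}. Below u_5: {u_10, u_11, u_8, u_1, u_4}.
Intersection: {u_4} — 1.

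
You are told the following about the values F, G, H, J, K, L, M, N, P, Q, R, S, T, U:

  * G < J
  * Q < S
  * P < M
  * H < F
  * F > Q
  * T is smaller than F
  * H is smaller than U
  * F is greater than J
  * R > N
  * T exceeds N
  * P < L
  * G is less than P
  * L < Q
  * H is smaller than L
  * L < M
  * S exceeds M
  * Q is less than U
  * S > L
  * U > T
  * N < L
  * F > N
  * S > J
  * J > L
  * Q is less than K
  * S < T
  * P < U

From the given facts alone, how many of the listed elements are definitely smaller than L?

4

The elements the relations force below L are N, G, H, P — no chain reaches any other.
That is 4.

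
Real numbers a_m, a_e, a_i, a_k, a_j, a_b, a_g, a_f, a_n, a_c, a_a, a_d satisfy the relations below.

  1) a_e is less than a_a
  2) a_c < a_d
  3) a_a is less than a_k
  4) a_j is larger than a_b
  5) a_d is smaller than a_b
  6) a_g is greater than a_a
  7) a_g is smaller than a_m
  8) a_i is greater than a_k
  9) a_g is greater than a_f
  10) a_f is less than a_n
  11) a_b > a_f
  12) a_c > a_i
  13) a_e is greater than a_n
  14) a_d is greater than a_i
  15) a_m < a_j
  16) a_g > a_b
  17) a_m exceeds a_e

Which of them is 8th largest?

a_k

Piecing the relations together gives one ordering: a_f < a_n < a_e < a_a < a_k < a_i < a_c < a_d < a_b < a_g < a_m < a_j.
The 8th largest is a_k.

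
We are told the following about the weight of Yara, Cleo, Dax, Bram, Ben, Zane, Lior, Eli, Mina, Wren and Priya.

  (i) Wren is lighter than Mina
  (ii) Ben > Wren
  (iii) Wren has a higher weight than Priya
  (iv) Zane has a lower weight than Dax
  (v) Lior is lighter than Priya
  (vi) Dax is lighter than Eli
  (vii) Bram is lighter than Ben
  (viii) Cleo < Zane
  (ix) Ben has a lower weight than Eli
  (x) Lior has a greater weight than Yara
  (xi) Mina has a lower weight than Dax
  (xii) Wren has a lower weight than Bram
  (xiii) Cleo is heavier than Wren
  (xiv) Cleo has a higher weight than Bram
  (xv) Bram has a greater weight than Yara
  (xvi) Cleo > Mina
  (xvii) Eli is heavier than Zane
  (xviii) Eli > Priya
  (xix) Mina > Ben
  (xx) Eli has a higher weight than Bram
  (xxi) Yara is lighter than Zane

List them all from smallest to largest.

Yara < Lior < Priya < Wren < Bram < Ben < Mina < Cleo < Zane < Dax < Eli

Each adjacent pair is fixed by a given relation: Yara < Lior; Lior < Priya; Priya < Wren; Wren < Bram; Bram < Ben; Ben < Mina; Mina < Cleo; Cleo < Zane; Zane < Dax; Dax < Eli. Chaining them end to end gives the full order.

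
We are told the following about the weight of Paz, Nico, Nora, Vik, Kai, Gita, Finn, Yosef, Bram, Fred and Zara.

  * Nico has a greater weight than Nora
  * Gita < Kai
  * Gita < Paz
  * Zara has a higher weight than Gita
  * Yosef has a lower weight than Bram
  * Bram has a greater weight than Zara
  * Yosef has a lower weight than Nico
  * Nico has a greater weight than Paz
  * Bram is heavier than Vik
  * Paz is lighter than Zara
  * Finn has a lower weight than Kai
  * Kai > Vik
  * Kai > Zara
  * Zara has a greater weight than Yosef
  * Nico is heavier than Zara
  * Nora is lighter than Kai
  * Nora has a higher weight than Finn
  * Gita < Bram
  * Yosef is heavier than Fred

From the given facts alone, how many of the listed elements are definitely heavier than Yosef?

Directly above Yosef: Zara, Nico, Bram.
One step further: Kai (4 so far).
No other element is forced above Yosef by the given relations, so the count is 4.

4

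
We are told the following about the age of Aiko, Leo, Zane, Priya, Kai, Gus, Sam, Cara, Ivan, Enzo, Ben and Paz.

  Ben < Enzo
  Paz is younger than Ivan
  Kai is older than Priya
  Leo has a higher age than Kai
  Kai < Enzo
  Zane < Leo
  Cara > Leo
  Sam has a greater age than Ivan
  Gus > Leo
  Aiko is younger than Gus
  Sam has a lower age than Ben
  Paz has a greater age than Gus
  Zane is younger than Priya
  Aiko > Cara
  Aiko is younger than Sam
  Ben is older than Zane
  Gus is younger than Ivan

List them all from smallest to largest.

Zane < Priya < Kai < Leo < Cara < Aiko < Gus < Paz < Ivan < Sam < Ben < Enzo

Each adjacent pair is fixed by a given relation: Zane < Priya; Priya < Kai; Kai < Leo; Leo < Cara; Cara < Aiko; Aiko < Gus; Gus < Paz; Paz < Ivan; Ivan < Sam; Sam < Ben; Ben < Enzo. Chaining them end to end gives the full order.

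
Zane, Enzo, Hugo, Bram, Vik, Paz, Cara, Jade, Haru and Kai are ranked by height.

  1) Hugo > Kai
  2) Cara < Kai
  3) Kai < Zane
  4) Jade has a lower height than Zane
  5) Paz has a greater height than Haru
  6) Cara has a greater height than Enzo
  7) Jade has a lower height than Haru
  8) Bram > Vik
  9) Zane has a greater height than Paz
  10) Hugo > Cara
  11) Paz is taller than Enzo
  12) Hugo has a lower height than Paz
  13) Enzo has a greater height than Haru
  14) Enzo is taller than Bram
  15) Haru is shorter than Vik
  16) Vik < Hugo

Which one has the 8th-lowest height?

Hugo

The consecutive relations fix a unique order: Jade < Haru < Vik < Bram < Enzo < Cara < Kai < Hugo < Paz < Zane.
Counting 8 from the smallest end gives Hugo.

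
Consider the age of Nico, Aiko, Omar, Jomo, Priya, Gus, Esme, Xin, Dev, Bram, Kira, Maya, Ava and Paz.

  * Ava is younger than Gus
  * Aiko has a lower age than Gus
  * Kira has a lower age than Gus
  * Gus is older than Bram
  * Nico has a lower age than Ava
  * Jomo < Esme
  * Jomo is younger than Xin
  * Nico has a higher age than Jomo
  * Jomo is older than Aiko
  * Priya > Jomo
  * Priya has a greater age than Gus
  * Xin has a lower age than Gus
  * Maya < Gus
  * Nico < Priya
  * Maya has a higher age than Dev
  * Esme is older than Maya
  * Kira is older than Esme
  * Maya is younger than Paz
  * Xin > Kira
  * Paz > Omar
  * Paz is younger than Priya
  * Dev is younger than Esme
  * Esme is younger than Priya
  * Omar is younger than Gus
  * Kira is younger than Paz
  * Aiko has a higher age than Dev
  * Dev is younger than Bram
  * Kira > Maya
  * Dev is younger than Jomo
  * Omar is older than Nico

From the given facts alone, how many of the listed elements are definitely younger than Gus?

11

Directly below Gus: Aiko, Maya, Omar, Ava, Kira, Xin, Bram.
One step further: Dev, Jomo, Nico, Esme (11 so far).
No other element is forced below Gus by the given relations, so the count is 11.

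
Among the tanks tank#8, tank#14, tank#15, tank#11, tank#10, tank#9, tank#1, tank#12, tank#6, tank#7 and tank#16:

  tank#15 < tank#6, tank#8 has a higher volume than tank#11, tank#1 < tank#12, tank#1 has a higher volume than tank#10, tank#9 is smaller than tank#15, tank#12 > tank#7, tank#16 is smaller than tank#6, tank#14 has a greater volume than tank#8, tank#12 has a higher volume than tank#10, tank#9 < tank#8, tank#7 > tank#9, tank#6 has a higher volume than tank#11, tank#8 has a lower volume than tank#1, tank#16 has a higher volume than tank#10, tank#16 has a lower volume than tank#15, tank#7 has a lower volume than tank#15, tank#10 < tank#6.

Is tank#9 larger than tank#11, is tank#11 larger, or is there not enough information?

undetermined

Following every chain through tank#9: above tank#9 we get tank#7, tank#8, tank#14, tank#1, tank#15, tank#6, tank#12.
tank#11 is not reached, and no chain runs the other way from tank#11 to tank#9.
So the given relations leave the order of tank#9 and tank#11 undetermined.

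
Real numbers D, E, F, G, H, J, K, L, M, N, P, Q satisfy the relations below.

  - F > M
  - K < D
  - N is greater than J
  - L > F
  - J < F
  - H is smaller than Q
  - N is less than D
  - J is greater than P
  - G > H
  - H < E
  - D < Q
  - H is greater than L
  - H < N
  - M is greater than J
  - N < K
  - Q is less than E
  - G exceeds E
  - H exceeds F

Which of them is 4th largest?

D

The consecutive relations fix a unique order: P < J < M < F < L < H < N < K < D < Q < E < G.
The 4th largest is D.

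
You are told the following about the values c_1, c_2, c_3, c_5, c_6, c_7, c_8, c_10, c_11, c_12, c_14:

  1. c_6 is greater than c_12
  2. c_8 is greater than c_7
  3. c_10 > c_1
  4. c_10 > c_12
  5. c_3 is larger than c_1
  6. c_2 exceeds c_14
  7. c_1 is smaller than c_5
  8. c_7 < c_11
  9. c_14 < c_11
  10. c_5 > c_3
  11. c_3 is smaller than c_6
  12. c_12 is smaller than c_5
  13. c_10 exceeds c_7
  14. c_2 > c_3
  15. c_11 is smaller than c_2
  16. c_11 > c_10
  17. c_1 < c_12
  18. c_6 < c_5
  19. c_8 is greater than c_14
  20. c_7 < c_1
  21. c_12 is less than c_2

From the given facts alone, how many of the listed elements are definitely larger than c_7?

From c_7 the given relations immediately reach c_1, c_8, c_10, c_11.
From those, c_3, c_12, c_2, c_5 — 8 in total.
From those, c_6 — 9 in total.
No other element is forced above c_7 by the given relations, so the count is 9.

9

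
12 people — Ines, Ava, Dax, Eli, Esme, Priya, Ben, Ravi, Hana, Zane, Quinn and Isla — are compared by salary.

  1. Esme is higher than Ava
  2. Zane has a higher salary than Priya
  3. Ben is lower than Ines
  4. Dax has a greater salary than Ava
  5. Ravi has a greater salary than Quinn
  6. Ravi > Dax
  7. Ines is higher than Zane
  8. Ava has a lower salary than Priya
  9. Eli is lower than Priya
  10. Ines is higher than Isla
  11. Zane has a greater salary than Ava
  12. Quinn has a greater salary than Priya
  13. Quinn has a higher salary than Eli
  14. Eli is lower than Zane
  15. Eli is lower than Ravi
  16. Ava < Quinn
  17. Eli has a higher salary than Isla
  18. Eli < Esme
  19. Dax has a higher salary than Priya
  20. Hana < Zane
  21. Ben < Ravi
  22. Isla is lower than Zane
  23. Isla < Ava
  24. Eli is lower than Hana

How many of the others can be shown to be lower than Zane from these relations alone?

From Zane the given relations immediately reach Isla, Eli, Ava, Priya, Hana.
Nothing else is reachable below Zane; 5 in all.

5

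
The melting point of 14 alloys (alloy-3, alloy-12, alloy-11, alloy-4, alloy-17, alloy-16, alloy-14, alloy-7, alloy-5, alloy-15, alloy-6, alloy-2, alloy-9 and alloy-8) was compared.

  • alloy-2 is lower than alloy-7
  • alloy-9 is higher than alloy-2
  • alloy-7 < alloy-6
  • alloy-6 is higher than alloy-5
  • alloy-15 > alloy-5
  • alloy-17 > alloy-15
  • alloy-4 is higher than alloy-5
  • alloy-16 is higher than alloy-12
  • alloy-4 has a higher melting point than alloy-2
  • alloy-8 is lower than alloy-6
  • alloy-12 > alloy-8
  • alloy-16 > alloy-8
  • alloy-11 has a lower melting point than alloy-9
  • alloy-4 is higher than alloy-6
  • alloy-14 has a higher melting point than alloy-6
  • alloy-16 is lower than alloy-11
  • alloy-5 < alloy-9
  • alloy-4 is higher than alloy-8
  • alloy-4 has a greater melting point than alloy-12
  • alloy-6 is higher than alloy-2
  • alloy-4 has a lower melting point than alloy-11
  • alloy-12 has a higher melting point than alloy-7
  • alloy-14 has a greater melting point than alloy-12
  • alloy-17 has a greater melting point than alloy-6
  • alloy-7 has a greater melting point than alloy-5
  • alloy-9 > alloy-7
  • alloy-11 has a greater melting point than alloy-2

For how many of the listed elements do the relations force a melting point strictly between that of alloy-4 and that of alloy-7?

2

The relations place alloy-7 below alloy-4. An element lies strictly between them when it is forced above alloy-7 and also forced below alloy-4.
Above alloy-7: {alloy-6, alloy-12, alloy-14, alloy-16, alloy-11, alloy-17, alloy-9}. Below alloy-4: {alloy-2, alloy-8, alloy-5, alloy-6, alloy-12}.
Intersection: {alloy-6, alloy-12} — 2.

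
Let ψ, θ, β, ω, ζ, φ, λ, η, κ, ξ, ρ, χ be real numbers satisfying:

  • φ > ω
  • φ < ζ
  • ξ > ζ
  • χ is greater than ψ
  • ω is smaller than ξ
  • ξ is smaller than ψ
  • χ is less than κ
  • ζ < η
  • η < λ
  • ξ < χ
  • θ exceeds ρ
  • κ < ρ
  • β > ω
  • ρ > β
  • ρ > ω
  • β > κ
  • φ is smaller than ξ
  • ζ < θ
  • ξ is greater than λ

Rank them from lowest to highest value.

ω < φ < ζ < η < λ < ξ < ψ < χ < κ < β < ρ < θ

The consecutive links are each given: ω < φ; φ < ζ; ζ < η; η < λ; λ < ξ; ξ < ψ; ψ < χ; χ < κ; κ < β; β < ρ; ρ < θ.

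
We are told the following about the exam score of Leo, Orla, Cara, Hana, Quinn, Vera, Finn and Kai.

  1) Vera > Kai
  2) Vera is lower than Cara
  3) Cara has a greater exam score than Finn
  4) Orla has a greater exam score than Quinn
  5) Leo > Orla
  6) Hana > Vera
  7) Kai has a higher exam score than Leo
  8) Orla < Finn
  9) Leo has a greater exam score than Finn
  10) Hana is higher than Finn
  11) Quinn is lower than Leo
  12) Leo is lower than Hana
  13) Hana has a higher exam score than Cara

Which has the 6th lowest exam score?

The consecutive relations fix a unique order: Quinn < Orla < Finn < Leo < Kai < Vera < Cara < Hana.
Counting 6 from the smallest end gives Vera.

Vera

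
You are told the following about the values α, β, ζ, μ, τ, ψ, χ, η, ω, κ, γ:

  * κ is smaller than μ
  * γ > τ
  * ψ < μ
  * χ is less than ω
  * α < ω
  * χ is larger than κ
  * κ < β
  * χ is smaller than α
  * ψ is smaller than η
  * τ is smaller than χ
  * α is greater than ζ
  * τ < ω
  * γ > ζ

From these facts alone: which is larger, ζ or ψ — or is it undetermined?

undetermined

Following every chain through ζ: above ζ we get α, γ, ω.
ψ is not reached, and no chain runs the other way from ψ to ζ.
So the given relations leave the order of ζ and ψ undetermined.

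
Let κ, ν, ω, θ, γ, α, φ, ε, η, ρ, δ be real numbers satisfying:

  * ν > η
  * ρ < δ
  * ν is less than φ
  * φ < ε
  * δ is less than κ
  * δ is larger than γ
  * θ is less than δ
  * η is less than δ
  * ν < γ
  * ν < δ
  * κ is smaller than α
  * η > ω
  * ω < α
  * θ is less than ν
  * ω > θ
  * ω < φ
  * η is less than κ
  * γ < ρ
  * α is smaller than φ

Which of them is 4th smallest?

ν

Piecing the relations together gives one ordering: θ < ω < η < ν < γ < ρ < δ < κ < α < φ < ε.
The 4th smallest is ν.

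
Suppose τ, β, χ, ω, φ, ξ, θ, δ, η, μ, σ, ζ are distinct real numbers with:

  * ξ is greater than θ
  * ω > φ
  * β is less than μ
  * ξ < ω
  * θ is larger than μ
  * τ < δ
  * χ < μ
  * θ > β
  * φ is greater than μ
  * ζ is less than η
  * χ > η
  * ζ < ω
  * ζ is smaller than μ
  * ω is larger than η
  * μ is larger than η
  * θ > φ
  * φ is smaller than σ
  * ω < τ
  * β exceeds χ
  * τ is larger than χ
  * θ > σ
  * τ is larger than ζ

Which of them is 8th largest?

Piecing the relations together gives one ordering: ζ < η < χ < β < μ < φ < σ < θ < ξ < ω < τ < δ.
The 8th largest is μ.

μ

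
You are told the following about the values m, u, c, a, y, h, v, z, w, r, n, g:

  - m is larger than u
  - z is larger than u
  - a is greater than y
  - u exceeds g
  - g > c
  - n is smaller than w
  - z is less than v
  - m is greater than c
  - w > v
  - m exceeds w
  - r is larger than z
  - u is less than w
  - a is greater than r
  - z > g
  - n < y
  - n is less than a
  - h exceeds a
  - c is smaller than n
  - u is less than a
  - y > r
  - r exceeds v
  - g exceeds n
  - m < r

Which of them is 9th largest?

The consecutive relations fix a unique order: c < n < g < u < z < v < w < m < r < y < a < h.
The 9th largest is u.

u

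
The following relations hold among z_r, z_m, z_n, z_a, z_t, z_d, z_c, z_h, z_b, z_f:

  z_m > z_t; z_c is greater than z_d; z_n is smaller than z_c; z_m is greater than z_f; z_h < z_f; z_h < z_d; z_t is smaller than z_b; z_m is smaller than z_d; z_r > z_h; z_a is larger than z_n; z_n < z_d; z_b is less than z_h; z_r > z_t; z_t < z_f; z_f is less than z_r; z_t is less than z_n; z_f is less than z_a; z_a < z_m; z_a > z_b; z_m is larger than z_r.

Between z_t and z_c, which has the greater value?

z_c

Chaining the given relations: z_t < z_n < z_a < z_m < z_d < z_c.
So z_t < z_c; z_c is the larger of the two.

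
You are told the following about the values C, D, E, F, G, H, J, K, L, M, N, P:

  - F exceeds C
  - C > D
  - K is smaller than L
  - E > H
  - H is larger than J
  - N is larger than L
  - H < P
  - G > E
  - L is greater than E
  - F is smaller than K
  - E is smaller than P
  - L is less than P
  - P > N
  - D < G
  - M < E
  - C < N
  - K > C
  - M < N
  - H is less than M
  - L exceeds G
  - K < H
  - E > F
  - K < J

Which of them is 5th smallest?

J

The consecutive relations fix a unique order: D < C < F < K < J < H < M < E < G < L < N < P.
The 5th smallest is J.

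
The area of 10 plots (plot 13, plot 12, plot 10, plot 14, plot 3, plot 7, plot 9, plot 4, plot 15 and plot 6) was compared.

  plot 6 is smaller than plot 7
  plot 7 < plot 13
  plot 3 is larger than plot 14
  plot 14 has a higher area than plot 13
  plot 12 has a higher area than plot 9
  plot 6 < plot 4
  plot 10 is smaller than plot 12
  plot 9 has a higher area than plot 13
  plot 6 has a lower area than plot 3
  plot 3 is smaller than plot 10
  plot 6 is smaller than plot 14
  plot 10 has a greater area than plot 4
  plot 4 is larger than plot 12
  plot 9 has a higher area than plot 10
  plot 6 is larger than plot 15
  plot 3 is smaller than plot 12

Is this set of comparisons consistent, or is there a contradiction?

Chaining the given relations yields plot 10 < plot 9 < plot 12 < plot 4, so plot 10 < plot 4. But one relation states plot 4 < plot 10. These cannot both hold.

inconsistent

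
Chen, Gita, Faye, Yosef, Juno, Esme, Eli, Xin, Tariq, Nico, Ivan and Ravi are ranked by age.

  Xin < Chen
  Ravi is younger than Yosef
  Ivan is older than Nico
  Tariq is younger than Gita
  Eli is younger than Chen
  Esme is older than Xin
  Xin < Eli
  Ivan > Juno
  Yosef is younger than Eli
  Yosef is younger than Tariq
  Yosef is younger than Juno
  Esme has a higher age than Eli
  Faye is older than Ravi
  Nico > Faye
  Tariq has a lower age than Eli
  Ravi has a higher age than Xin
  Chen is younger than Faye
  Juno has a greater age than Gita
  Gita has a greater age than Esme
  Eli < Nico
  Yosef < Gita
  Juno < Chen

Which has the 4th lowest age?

The consecutive relations fix a unique order: Xin < Ravi < Yosef < Tariq < Eli < Esme < Gita < Juno < Chen < Faye < Nico < Ivan.
The 4th smallest is Tariq.

Tariq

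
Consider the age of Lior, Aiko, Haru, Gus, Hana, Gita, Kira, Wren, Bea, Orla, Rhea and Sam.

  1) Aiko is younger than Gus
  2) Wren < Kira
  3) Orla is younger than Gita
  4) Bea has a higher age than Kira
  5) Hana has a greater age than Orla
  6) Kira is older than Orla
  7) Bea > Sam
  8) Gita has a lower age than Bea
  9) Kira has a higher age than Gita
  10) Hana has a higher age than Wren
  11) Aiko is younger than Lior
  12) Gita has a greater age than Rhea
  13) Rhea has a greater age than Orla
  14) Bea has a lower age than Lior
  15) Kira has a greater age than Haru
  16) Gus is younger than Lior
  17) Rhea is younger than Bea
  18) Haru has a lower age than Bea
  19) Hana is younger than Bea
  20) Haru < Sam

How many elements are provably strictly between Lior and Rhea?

Chaining upward from Rhea reaches: Gita, Kira, Bea.
Chaining downward from Lior reaches: Haru, Orla, Wren, Aiko, Sam, Gita, Hana, Kira, Gus, Bea.
Strictly between Rhea and Lior are those in both lists: Gita, Kira, Bea — 3 elements.

3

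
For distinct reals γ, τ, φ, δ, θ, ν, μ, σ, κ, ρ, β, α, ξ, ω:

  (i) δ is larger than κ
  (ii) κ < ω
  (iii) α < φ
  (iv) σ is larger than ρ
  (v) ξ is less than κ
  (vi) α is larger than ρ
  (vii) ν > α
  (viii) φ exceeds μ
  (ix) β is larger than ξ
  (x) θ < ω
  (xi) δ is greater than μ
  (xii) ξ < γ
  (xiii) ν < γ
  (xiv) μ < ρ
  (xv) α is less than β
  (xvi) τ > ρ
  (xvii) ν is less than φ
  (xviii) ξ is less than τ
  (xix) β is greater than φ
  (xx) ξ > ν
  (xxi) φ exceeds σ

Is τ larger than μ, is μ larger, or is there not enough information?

τ

Link the given pairs in sequence: μ < ρ; ρ < α; α < ν; ν < ξ; ξ < τ.
Together: μ < ρ < α < ν < ξ < τ.
So τ is larger.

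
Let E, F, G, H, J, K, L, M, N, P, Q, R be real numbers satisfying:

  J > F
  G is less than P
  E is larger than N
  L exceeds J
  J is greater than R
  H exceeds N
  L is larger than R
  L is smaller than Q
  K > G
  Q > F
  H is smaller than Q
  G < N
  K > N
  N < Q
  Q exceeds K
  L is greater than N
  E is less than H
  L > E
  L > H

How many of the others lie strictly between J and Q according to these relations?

The relations place J below Q. An element lies strictly between them when it is forced above J and also forced below Q.
Above J: {L}. Below Q: {G, R, F, N, E, H, K, L}.
Intersection: {L} — 1.

1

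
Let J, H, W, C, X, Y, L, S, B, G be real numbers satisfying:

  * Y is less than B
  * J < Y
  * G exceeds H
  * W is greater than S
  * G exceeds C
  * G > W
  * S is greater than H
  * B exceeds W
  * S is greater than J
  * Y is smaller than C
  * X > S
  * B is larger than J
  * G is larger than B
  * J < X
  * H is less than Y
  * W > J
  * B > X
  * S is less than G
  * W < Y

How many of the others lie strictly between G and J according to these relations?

6

The relations place J below G. An element lies strictly between them when it is forced above J and also forced below G.
Above J: {S, W, X, Y, C, B}. Below G: {H, S, W, X, Y, C, B}.
Intersection: {S, W, X, Y, C, B} — 6.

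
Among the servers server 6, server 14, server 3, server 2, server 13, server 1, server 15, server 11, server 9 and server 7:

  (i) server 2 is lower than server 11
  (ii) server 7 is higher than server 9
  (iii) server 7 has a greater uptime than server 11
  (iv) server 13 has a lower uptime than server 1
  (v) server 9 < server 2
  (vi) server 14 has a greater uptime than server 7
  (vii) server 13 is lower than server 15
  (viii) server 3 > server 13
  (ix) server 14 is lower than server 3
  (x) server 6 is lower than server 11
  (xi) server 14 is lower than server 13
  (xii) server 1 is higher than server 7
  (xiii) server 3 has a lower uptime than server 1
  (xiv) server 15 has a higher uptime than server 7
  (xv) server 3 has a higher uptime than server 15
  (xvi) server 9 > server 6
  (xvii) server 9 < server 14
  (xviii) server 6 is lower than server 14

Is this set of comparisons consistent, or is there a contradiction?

consistent

Every relation is compatible with server 6 < server 9 < server 2 < server 11 < server 7 < server 14 < server 13 < server 15 < server 3 < server 1; the set is consistent.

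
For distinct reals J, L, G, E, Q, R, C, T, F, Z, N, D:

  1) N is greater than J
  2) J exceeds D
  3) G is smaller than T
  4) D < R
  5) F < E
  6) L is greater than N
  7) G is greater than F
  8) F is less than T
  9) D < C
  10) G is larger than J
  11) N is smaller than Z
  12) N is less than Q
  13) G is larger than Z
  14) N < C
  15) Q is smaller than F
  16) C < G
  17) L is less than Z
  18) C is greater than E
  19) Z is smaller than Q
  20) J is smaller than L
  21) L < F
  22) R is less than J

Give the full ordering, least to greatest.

The consecutive links are each given: D < R; R < J; J < N; N < L; L < Z; Z < Q; Q < F; F < E; E < C; C < G; G < T.

D < R < J < N < L < Z < Q < F < E < C < G < T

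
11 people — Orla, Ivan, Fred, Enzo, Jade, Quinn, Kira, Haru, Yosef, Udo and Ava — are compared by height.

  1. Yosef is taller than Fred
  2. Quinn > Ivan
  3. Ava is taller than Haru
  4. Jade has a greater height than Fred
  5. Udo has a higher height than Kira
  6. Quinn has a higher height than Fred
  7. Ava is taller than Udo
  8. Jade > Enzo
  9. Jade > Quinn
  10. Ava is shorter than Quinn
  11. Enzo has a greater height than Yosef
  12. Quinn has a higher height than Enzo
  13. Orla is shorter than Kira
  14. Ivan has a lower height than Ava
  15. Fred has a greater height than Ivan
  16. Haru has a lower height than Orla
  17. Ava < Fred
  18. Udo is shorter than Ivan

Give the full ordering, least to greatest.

Haru < Orla < Kira < Udo < Ivan < Ava < Fred < Yosef < Enzo < Quinn < Jade

The consecutive links are each given: Haru < Orla; Orla < Kira; Kira < Udo; Udo < Ivan; Ivan < Ava; Ava < Fred; Fred < Yosef; Yosef < Enzo; Enzo < Quinn; Quinn < Jade.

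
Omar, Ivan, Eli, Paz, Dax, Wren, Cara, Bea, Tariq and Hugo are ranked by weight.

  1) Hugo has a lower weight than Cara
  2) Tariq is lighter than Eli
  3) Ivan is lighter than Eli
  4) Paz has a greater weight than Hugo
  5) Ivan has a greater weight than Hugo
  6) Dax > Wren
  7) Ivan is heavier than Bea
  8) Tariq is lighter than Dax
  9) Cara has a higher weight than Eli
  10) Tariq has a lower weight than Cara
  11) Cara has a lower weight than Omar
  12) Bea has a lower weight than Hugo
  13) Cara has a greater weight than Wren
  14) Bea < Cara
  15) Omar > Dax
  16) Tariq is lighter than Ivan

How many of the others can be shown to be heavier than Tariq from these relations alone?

Directly above Tariq: Ivan, Eli, Cara, Dax.
One step further: Omar (5 so far).
No other element is forced above Tariq by the given relations, so the count is 5.

5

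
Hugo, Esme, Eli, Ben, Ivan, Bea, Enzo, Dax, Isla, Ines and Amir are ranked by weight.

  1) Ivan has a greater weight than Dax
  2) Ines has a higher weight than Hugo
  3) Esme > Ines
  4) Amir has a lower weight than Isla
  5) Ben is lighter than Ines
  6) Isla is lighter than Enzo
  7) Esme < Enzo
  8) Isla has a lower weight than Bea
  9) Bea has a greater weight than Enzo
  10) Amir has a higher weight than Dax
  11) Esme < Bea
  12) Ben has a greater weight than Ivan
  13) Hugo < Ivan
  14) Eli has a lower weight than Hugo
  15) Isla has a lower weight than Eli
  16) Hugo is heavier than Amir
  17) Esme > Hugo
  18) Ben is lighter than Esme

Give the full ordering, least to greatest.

Each adjacent pair is fixed by a given relation: Dax < Amir; Amir < Isla; Isla < Eli; Eli < Hugo; Hugo < Ivan; Ivan < Ben; Ben < Ines; Ines < Esme; Esme < Enzo; Enzo < Bea. Chaining them end to end gives the full order.

Dax < Amir < Isla < Eli < Hugo < Ivan < Ben < Ines < Esme < Enzo < Bea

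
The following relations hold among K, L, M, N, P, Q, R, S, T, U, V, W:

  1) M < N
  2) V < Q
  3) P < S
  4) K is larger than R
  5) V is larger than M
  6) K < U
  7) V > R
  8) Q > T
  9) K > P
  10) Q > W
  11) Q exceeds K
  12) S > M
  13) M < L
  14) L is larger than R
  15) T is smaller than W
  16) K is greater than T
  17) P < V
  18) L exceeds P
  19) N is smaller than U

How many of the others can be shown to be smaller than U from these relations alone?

The elements the relations force below U are P, T, R, M, K, N — no chain reaches any other.
That is 6.

6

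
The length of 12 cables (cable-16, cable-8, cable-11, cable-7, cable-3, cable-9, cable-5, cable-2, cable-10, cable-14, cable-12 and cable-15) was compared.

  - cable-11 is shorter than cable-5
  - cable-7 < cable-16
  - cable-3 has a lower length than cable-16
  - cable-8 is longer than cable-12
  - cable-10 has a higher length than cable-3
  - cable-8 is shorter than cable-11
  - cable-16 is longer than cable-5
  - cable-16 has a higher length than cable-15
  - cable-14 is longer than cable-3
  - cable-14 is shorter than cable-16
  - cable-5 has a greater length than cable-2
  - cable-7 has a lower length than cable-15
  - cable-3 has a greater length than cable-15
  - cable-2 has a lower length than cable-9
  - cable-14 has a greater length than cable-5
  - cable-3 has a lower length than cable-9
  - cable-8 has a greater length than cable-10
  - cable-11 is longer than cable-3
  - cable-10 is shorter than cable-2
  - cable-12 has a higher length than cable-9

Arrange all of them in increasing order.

The consecutive links are each given: cable-7 < cable-15; cable-15 < cable-3; cable-3 < cable-10; cable-10 < cable-2; cable-2 < cable-9; cable-9 < cable-12; cable-12 < cable-8; cable-8 < cable-11; cable-11 < cable-5; cable-5 < cable-14; cable-14 < cable-16.

cable-7 < cable-15 < cable-3 < cable-10 < cable-2 < cable-9 < cable-12 < cable-8 < cable-11 < cable-5 < cable-14 < cable-16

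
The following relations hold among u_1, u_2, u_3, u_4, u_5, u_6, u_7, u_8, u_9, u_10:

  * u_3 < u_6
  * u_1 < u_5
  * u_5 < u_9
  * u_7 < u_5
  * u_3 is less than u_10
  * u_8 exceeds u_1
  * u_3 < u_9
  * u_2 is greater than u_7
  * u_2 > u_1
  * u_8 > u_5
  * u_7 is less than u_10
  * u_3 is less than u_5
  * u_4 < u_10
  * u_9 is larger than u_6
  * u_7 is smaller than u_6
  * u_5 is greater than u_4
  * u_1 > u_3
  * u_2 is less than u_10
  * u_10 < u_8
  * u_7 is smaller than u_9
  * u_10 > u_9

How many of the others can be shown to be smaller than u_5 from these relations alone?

The elements the relations force below u_5 are u_7, u_4, u_3, u_1 — no chain reaches any other.
That is 4.

4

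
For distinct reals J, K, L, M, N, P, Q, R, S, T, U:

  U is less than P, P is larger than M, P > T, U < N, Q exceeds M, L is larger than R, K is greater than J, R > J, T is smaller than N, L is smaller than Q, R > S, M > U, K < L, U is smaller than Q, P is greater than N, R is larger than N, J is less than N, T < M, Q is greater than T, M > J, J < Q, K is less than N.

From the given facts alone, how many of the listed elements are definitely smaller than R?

Directly below R: S, J, N.
One step further: T, U, K (6 so far).
No other element is forced below R by the given relations, so the count is 6.

6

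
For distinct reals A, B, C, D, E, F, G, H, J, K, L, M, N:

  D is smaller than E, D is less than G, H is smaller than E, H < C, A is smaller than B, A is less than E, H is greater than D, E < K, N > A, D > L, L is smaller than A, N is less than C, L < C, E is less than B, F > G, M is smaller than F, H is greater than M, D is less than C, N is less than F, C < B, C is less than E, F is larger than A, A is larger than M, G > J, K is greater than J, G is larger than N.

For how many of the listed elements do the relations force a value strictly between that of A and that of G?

1

The relations place A below G. An element lies strictly between them when it is forced above A and also forced below G.
Above A: {N, C, E, B, K, F}. Below G: {L, M, J, N, D}.
Intersection: {N} — 1.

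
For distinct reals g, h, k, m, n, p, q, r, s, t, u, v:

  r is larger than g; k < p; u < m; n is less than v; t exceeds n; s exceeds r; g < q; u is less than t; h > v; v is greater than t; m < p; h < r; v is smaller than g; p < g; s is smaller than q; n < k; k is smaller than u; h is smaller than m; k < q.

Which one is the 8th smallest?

p

The consecutive relations fix a unique order: n < k < u < t < v < h < m < p < g < r < s < q.
Counting 8 from the smallest end gives p.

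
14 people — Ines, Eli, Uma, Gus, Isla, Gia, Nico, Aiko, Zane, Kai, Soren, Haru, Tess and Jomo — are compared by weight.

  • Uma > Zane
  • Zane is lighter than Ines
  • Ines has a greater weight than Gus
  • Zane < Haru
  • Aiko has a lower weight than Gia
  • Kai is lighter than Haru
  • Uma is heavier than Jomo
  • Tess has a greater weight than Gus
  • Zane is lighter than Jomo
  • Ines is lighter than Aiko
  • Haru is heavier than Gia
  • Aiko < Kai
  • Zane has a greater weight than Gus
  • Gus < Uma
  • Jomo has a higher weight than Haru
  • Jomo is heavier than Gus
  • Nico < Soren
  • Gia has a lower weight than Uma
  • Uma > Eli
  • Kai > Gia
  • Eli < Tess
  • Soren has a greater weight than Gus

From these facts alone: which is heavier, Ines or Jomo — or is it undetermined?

Ines < Aiko and Aiko < Gia give Ines < Gia.
Then Gia < Kai extends the chain to Kai.
Then Kai < Haru extends the chain to Haru.
With Haru < Jomo: Ines < Aiko < Gia < Kai < Haru < Jomo.
So Jomo is heavier.

Jomo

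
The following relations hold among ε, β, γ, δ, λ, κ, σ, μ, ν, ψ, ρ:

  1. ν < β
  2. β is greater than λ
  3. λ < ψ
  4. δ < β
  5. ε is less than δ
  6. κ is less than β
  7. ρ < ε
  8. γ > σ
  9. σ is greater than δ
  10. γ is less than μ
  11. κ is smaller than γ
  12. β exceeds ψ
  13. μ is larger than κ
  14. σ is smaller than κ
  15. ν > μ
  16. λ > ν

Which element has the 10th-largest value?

Chaining the given pairs: ρ < ε < δ < σ < κ < γ < μ < ν < λ < ψ < β.
Counting 10 from the largest end gives ε.

ε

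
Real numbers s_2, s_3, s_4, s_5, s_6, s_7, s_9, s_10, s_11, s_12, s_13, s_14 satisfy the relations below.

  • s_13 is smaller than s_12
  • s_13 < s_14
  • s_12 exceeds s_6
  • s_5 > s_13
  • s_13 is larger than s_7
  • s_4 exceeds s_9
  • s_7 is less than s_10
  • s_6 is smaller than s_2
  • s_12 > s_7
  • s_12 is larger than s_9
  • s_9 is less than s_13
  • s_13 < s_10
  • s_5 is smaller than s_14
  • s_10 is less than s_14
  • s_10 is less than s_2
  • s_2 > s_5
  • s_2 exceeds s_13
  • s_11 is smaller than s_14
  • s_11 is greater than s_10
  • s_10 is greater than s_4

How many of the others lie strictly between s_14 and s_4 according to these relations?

2

The relations place s_4 below s_14. An element lies strictly between them when it is forced above s_4 and also forced below s_14.
Above s_4: {s_10, s_11, s_2}. Below s_14: {s_7, s_9, s_13, s_10, s_5, s_11}.
Intersection: {s_10, s_11} — 2.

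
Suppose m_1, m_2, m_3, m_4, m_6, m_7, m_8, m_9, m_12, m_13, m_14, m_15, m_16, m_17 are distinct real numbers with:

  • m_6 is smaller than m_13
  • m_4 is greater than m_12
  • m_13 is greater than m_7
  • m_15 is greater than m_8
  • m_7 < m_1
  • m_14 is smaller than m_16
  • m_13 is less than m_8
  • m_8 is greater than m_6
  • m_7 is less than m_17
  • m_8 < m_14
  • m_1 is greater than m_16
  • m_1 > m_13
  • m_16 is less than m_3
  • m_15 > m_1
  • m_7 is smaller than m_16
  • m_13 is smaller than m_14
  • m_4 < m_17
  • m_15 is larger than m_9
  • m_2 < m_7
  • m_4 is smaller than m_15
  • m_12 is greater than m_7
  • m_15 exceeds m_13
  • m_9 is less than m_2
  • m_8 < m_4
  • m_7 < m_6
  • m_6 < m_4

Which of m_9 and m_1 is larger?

m_1

m_9 < m_2 and m_2 < m_7 give m_9 < m_7.
Then m_7 < m_6 extends the chain to m_6.
With m_6 < m_13: m_9 < m_2 < m_7 < m_6 < m_13.
With m_13 < m_8: m_9 < m_2 < m_7 < m_6 < m_13 < m_8.
Then m_8 < m_14 extends the chain to m_14.
With m_14 < m_16: m_9 < m_2 < m_7 < m_6 < m_13 < m_8 < m_14 < m_16.
Then m_16 < m_1 extends the chain to m_1.
So m_9 < m_1; m_1 is the larger of the two.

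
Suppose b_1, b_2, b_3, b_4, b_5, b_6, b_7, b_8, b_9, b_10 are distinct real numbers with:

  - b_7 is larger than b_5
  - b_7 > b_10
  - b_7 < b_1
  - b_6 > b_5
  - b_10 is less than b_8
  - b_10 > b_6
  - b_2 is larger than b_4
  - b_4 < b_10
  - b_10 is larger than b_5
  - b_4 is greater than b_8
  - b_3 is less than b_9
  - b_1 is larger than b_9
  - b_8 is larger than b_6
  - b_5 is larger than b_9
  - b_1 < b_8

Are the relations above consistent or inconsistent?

We have b_4 < b_10 stated directly, yet also b_10 < b_7 < b_1 < b_8 < b_4 by chaining the others — so b_10 < b_4. Contradiction.

inconsistent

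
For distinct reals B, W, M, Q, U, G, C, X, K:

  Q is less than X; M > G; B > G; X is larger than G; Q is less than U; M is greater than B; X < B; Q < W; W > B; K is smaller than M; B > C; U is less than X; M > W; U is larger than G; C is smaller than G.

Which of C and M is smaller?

C < G and G < U give C < U.
Then U < X extends the chain to X.
Then X < B extends the chain to B.
Then B < W extends the chain to W.
With W < M: C < G < U < X < B < W < M.
So C < M; C is the smaller of the two.

C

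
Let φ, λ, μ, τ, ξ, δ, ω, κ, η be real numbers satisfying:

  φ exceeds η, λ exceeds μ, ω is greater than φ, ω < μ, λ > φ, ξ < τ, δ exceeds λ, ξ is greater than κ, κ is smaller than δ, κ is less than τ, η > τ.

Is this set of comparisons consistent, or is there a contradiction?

The single ordering κ < ξ < τ < η < φ < ω < μ < λ < δ satisfies every listed relation, so no contradiction arises.

consistent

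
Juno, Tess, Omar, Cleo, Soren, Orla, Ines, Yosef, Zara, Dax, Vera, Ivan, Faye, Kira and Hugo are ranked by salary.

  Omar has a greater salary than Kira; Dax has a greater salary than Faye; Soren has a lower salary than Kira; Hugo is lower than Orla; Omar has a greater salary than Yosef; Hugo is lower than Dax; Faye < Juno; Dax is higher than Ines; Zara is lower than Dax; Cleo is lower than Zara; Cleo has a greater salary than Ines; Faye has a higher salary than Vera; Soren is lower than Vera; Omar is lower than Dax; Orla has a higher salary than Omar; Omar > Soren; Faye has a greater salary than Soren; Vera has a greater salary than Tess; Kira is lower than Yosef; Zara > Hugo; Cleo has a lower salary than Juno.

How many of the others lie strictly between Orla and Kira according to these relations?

The relations place Kira below Orla. An element lies strictly between them when it is forced above Kira and also forced below Orla.
Above Kira: {Yosef, Omar, Dax}. Below Orla: {Soren, Hugo, Yosef, Omar}.
Intersection: {Yosef, Omar} — 2.

2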